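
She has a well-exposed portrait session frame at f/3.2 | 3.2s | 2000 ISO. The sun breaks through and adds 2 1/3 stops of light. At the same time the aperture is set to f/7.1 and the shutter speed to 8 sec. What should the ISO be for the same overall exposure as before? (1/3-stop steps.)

ISO 800

Scene light: 2 1/3 stops brighter.
Aperture: f/3.2 → f/3.5 → f/4 → f/4.5 → f/5 → f/5.6 → f/6.3 → f/7.1 — 2 1/3 stops smaller aperture (darker).
Shutter speed: 3.2 → 4 → 5 → 6 → 8 — 1 1/3 stops slower (brighter).
Net so far: 1 1/3 stops brighter. ISO: 2000 → 1600 → 1250 → 1000 → 800.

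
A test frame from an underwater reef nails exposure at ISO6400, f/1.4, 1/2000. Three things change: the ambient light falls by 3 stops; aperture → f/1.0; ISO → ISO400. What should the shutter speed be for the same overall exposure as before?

Scene light: 3 stops darker.
Aperture: f/1.4 → f/1.0 — 1 stop larger aperture (brighter).
ISO: 6400 → 3200 → 1600 → 800 → 400 — 4 stops lower (darker).
Net so far: 6 stops darker. Shutter speed: 1/2000 → 1/1000 → 1/500 → 1/250 → 1/125 → 1/60 → 1/30.

1/30s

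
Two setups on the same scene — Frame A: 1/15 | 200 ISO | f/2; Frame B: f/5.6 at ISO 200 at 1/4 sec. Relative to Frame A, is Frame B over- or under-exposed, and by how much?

1 stop darker

Aperture: f/2 → f/2.8 → f/4 → f/5.6 — 3 stops stopped down (darker).
Shutter speed: 1/15 → 1/8 → 1/4 — 2 stops longer (brighter).
ISO: unchanged.
Net: −3 +2 = −1 stop.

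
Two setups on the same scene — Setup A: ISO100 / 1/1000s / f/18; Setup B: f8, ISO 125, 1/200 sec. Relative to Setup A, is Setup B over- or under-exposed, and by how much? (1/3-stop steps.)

5 stops brighter

Aperture: f/18 → f/16 → f/14 → f/13 → f/11 → f/10 → f/9 → f/8 — 2 1/3 stops wider (brighter).
Shutter speed: 1/1000 → 1/800 → 1/640 → 1/500 → 1/400 → 1/320 → 1/250 → 1/200 — 2 1/3 stops longer (brighter).
ISO: 100 → 125 — 1/3 stop raised (brighter).
Net: +2 1/3 +2 1/3 +1/3 = +5 stops.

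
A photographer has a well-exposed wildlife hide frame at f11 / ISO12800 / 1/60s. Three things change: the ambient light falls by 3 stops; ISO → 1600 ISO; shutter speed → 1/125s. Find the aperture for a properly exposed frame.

Scene light: 3 stops darker.
ISO: 12800 → 6400 → 3200 → 1600 — 3 stops lower (darker).
Shutter speed: 1/60 → 1/125 — 1 stop faster (darker).
Net so far: 7 stops darker. Aperture: f/11 → f/8 → f/5.6 → f/4 → f/2.8 → f/2 → f/1.4 → f/1.0.

f/1.0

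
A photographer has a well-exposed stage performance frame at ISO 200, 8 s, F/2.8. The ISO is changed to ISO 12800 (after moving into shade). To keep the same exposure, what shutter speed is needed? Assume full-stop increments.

ISO: 200 → 400 → 800 → 1600 → 3200 → 6400 → 12800 — 6 stops raised (brighter).
Need 6 stops darker from the shutter speed: 8 → 4 → 2 → 1 → 1/2 → 1/4 → 1/8.

1/8s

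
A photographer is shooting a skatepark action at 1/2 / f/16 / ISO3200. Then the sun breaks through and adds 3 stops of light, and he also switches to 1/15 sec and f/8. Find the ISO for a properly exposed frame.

Scene light: 3 stops brighter.
Shutter speed: 1/2 → 1/4 → 1/8 → 1/15 — 3 stops faster (darker).
Aperture: f/16 → f/11 → f/8 — 2 stops wider (brighter).
Net so far: 2 stops brighter. ISO: 3200 → 1600 → 800.

ISO 800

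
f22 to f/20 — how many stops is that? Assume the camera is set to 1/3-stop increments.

1/3 stop

f/22 → f/20 — count the steps: 1 third-stops = 1/3 stop.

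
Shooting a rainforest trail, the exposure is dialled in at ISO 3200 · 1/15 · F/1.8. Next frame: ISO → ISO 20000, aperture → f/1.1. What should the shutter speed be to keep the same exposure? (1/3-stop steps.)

1/250s

ISO: 3200 → 4000 → 5000 → 6400 → 8000 → 10000 → 12800 → 16000 → 20000 — 2 2/3 stops higher (brighter).
Aperture: f/1.8 → f/1.6 → f/1.4 → f/1.2 → f/1.1 — 1 1/3 stops larger aperture (brighter).
Net change so far: 4 stops brighter. Offset with the shutter speed: 1/15 → 1/20 → 1/25 → 1/30 → 1/40 → 1/50 → 1/60 → 1/80 → 1/100 → 1/125 → 1/160 → 1/200 → 1/250.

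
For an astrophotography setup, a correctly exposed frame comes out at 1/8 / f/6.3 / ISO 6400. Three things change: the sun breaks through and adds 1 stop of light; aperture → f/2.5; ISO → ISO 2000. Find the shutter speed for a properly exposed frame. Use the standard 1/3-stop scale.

Scene light: 1 stop brighter.
Aperture: f/6.3 → f/5.6 → f/5 → f/4.5 → f/4 → f/3.5 → f/3.2 → f/2.8 → f/2.5 — 2 2/3 stops opened up (brighter).
ISO: 6400 → 5000 → 4000 → 3200 → 2500 → 2000 — 1 2/3 stops lower (darker).
Net so far: 2 stops brighter. Shutter speed: 1/8 → 1/10 → 1/13 → 1/15 → 1/20 → 1/25 → 1/30.

1/30s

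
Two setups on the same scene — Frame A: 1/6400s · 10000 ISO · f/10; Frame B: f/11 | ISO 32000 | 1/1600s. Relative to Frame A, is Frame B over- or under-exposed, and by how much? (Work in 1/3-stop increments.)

3 1/3 stops brighter

Aperture: f/10 → f/11 — 1/3 stop smaller aperture (darker).
Shutter speed: 1/6400 → 1/5000 → 1/4000 → 1/3200 → 1/2500 → 1/2000 → 1/1600 — 2 stops slower (brighter).
ISO: 10000 → 12800 → 16000 → 20000 → 25600 → 32000 — 1 2/3 stops raised (brighter).
Net: −1/3 +2 +1 2/3 = +3 1/3 stops.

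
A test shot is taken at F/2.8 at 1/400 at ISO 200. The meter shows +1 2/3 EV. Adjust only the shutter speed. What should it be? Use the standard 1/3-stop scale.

Overexposed by 1 2/3 stops → need 1 2/3 stops darker.
Shutter speed: 1/400 → 1/500 → 1/640 → 1/800 → 1/1000 → 1/1250.

1/1250s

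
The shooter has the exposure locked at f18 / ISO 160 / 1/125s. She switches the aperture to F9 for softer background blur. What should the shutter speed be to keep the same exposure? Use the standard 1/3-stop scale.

1/500s

Aperture: f/18 → f/16 → f/14 → f/13 → f/11 → f/10 → f/9 — 2 stops wider (brighter).
Need 2 stops darker from the shutter speed: 1/125 → 1/160 → 1/200 → 1/250 → 1/320 → 1/400 → 1/500.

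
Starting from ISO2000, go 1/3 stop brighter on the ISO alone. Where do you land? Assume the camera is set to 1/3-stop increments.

ISO 2500

ISO: 2000 → 2500 — 1/3 stop higher (brighter).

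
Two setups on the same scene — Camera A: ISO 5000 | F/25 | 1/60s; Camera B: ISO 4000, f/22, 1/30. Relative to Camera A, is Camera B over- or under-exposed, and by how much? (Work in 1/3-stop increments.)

Aperture: f/25 → f/22 — 1/3 stop opened up (brighter).
Shutter speed: 1/60 → 1/50 → 1/40 → 1/30 — 1 stop slower (brighter).
ISO: 5000 → 4000 — 1/3 stop dropped (darker).
Net: +1/3 +1 −1/3 = +1 stop.

1 stop brighter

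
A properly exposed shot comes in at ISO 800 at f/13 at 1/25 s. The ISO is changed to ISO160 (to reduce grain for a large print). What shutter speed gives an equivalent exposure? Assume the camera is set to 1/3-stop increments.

ISO: 800 → 640 → 500 → 400 → 320 → 250 → 200 → 160 — 2 1/3 stops lower (darker).
Need 2 1/3 stops brighter from the shutter speed: 1/25 → 1/20 → 1/15 → 1/13 → 1/10 → 1/8 → 1/6 → 1/5.

1/5s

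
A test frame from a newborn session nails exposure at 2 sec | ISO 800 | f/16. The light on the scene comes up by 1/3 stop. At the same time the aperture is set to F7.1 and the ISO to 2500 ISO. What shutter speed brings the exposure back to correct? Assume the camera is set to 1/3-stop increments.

Scene light: 1/3 stop brighter.
Aperture: f/16 → f/14 → f/13 → f/11 → f/10 → f/9 → f/8 → f/7.1 — 2 1/3 stops wider (brighter).
ISO: 800 → 1000 → 1250 → 1600 → 2000 → 2500 — 1 2/3 stops higher (brighter).
Net so far: 4 1/3 stops brighter. Shutter speed: 2 → 1.6 → 1.3 → 1 → 0.8 → 0.6 → 0.5 → 0.4 → 0.3 → 1/4 → 1/5 → 1/6 → 1/8 → 1/10.

1/10s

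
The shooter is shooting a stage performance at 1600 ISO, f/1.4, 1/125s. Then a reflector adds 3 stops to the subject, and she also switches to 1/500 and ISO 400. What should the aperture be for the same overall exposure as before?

Scene light: 3 stops brighter.
Shutter speed: 1/125 → 1/250 → 1/500 — 2 stops faster (darker).
ISO: 1600 → 800 → 400 — 2 stops lower (darker).
Net so far: 1 stop darker. Aperture: f/1.4 → f/1.0.

f/1.0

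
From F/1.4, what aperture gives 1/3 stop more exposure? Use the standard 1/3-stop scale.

Aperture: f/1.4 → f/1.2 — 1/3 stop wider (brighter).

f/1.2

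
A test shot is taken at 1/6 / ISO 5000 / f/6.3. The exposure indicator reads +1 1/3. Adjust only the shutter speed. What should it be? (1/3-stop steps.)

Overexposed by 1 1/3 stops → need 1 1/3 stops darker.
Shutter speed: 1/6 → 1/8 → 1/10 → 1/13 → 1/15.

1/15s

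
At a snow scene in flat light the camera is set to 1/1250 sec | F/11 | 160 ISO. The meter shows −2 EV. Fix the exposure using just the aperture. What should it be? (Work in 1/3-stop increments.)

Underexposed by 2 stops → need 2 stops brighter.
Aperture: f/11 → f/10 → f/9 → f/8 → f/7.1 → f/6.3 → f/5.6.

f/5.6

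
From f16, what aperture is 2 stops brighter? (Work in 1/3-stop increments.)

f/8

Aperture: f/16 → f/14 → f/13 → f/11 → f/10 → f/9 → f/8 — 2 stops larger aperture (brighter).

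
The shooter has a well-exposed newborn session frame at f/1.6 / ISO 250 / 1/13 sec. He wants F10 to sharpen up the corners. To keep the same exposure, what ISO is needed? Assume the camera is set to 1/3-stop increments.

Aperture: f/1.6 → f/1.8 → f/2 → f/2.2 → f/2.5 → f/2.8 → f/3.2 → f/3.5 → f/4 → f/4.5 → f/5 → f/5.6 → f/6.3 → f/7.1 → f/8 → f/9 → f/10 — 5 1/3 stops narrower (darker).
Need 5 1/3 stops brighter from the ISO: 250 → 320 → 400 → 500 → 640 → 800 → 1000 → 1250 → 1600 → 2000 → 2500 → 3200 → 4000 → 5000 → 6400 → 8000 → 10000.

ISO 10000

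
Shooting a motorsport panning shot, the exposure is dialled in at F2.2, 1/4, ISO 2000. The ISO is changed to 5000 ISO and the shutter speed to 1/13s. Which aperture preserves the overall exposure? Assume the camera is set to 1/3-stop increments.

ISO: 2000 → 2500 → 3200 → 4000 → 5000 — 1 1/3 stops higher (brighter).
Shutter speed: 1/4 → 1/5 → 1/6 → 1/8 → 1/10 → 1/13 — 1 2/3 stops shorter (darker).
Net change so far: 1/3 stop darker. Offset with the aperture: f/2.2 → f/2.

f/2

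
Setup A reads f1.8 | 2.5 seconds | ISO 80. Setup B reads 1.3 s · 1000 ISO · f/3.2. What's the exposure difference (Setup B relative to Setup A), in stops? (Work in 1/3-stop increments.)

1 stop brighter

Aperture: f/1.8 → f/2 → f/2.2 → f/2.5 → f/2.8 → f/3.2 — 1 2/3 stops smaller aperture (darker).
Shutter speed: 2.5 → 2 → 1.6 → 1.3 — 1 stop faster (darker).
ISO: 80 → 100 → 125 → 160 → 200 → 250 → 320 → 400 → 500 → 640 → 800 → 1000 — 3 2/3 stops raised (brighter).
Net: −1 2/3 −1 +3 2/3 = +1 stop.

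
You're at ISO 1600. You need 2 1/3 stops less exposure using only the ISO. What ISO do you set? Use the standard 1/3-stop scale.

ISO: 1600 → 1250 → 1000 → 800 → 640 → 500 → 400 → 320 — 2 1/3 stops dropped (darker).

ISO 320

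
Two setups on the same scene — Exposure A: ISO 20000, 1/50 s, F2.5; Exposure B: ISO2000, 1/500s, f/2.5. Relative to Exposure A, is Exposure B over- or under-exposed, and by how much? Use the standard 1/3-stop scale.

Aperture: unchanged.
Shutter speed: 1/50 → 1/60 → 1/80 → 1/100 → 1/125 → 1/160 → 1/200 → 1/250 → 1/320 → 1/400 → 1/500 — 3 1/3 stops shorter (darker).
ISO: 20000 → 16000 → 12800 → 10000 → 8000 → 6400 → 5000 → 4000 → 3200 → 2500 → 2000 — 3 1/3 stops dropped (darker).
Net: −3 1/3 −3 1/3 = −6 2/3 stops.

6 2/3 stops darker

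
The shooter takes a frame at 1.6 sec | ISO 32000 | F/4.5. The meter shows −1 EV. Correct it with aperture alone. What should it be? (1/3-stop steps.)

f/3.2

Underexposed by 1 stop → need 1 stop brighter.
Aperture: f/4.5 → f/4 → f/3.5 → f/3.2.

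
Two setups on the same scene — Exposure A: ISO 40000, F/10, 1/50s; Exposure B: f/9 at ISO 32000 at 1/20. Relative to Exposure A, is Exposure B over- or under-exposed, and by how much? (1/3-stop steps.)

Aperture: f/10 → f/9 — 1/3 stop opened up (brighter).
Shutter speed: 1/50 → 1/40 → 1/30 → 1/25 → 1/20 — 1 1/3 stops longer (brighter).
ISO: 40000 → 32000 — 1/3 stop dropped (darker).
Net: +1/3 +1 1/3 −1/3 = +1 1/3 stops.

1 1/3 stops brighter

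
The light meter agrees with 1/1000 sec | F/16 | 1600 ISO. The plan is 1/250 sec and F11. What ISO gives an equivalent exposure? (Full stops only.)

ISO 200

Shutter speed: 1/1000 → 1/500 → 1/250 — 2 stops slower (brighter).
Aperture: f/16 → f/11 — 1 stop wider (brighter).
Net change so far: 3 stops brighter. Offset with the ISO: 1600 → 800 → 400 → 200.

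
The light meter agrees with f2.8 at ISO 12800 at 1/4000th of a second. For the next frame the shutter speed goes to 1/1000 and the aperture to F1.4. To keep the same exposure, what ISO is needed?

Shutter speed: 1/4000 → 1/2000 → 1/1000 — 2 stops slower (brighter).
Aperture: f/2.8 → f/2 → f/1.4 — 2 stops larger aperture (brighter).
Net change so far: 4 stops brighter. Offset with the ISO: 12800 → 6400 → 3200 → 1600 → 800.

ISO 800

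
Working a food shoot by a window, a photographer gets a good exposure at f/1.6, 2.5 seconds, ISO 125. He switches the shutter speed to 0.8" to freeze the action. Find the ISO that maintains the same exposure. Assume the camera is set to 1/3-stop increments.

ISO 400

Shutter speed: 2.5 → 2 → 1.6 → 1.3 → 1 → 0.8 — 1 2/3 stops shorter (darker).
Need 1 2/3 stops brighter from the ISO: 125 → 160 → 200 → 250 → 320 → 400.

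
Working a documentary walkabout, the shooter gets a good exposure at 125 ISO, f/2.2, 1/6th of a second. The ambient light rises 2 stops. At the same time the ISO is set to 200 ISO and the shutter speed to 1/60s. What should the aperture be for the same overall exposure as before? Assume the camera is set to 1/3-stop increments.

Scene light: 2 stops brighter.
ISO: 125 → 160 → 200 — 2/3 stop higher (brighter).
Shutter speed: 1/6 → 1/8 → 1/10 → 1/13 → 1/15 → 1/20 → 1/25 → 1/30 → 1/40 → 1/50 → 1/60 — 3 1/3 stops shorter (darker).
Net so far: 2/3 stop darker. Aperture: f/2.2 → f/2 → f/1.8.

f/1.8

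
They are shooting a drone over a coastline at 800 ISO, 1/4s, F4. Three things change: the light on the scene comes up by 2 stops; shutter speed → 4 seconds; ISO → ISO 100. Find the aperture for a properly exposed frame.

Scene light: 2 stops brighter.
Shutter speed: 1/4 → 1/2 → 1 → 2 → 4 — 4 stops longer (brighter).
ISO: 800 → 400 → 200 → 100 — 3 stops lower (darker).
Net so far: 3 stops brighter. Aperture: f/4 → f/5.6 → f/8 → f/11.

f/11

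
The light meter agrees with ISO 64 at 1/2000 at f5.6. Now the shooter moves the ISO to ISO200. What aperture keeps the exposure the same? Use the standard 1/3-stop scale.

ISO: 64 → 80 → 100 → 125 → 160 → 200 — 1 2/3 stops raised (brighter).
Need 1 2/3 stops darker from the aperture: f/5.6 → f/6.3 → f/7.1 → f/8 → f/9 → f/10.

f/10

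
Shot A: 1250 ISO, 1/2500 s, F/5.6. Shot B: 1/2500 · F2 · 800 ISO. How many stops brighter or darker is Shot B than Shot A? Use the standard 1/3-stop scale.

Aperture: f/5.6 → f/5 → f/4.5 → f/4 → f/3.5 → f/3.2 → f/2.8 → f/2.5 → f/2.2 → f/2 — 3 stops wider (brighter).
Shutter speed: unchanged.
ISO: 1250 → 1000 → 800 — 2/3 stop dropped (darker).
Net: +3 −2/3 = +2 1/3 stops.

2 1/3 stops brighter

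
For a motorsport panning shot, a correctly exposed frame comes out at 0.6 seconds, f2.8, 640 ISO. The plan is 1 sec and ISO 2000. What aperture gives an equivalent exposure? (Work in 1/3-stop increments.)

Shutter speed: 0.6 → 0.8 → 1 — 2/3 stop slower (brighter).
ISO: 640 → 800 → 1000 → 1250 → 1600 → 2000 — 1 2/3 stops raised (brighter).
Net change so far: 2 1/3 stops brighter. Offset with the aperture: f/2.8 → f/3.2 → f/3.5 → f/4 → f/4.5 → f/5 → f/5.6 → f/6.3.

f/6.3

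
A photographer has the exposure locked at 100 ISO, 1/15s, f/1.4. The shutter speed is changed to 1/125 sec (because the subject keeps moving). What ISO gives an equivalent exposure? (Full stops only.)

ISO 800

Shutter speed: 1/15 → 1/30 → 1/60 → 1/125 — 3 stops shorter (darker).
Need 3 stops brighter from the ISO: 100 → 200 → 400 → 800.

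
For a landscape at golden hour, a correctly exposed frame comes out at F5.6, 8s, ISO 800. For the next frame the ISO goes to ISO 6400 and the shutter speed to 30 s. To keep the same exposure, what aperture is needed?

f/32

ISO: 800 → 1600 → 3200 → 6400 — 3 stops higher (brighter).
Shutter speed: 8 → 15 → 30 — 2 stops longer (brighter).
Net change so far: 5 stops brighter. Offset with the aperture: f/5.6 → f/8 → f/11 → f/16 → f/22 → f/32.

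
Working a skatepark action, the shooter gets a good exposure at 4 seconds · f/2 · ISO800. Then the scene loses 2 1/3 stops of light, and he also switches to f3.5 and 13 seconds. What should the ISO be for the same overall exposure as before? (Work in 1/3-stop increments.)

Scene light: 2 1/3 stops darker.
Aperture: f/2 → f/2.2 → f/2.5 → f/2.8 → f/3.2 → f/3.5 — 1 2/3 stops stopped down (darker).
Shutter speed: 4 → 5 → 6 → 8 → 10 → 13 — 1 2/3 stops slower (brighter).
Net so far: 2 1/3 stops darker. ISO: 800 → 1000 → 1250 → 1600 → 2000 → 2500 → 3200 → 4000.

ISO 4000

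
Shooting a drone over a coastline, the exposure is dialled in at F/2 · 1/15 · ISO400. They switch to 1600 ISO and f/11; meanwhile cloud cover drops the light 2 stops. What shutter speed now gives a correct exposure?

2 s

Scene light: 2 stops darker.
ISO: 400 → 800 → 1600 — 2 stops higher (brighter).
Aperture: f/2 → f/2.8 → f/4 → f/5.6 → f/8 → f/11 — 5 stops narrower (darker).
Net so far: 5 stops darker. Shutter speed: 1/15 → 1/8 → 1/4 → 1/2 → 1 → 2.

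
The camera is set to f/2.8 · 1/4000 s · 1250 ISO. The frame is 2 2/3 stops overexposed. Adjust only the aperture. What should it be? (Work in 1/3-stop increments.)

Overexposed by 2 2/3 stops → need 2 2/3 stops darker.
Aperture: f/2.8 → f/3.2 → f/3.5 → f/4 → f/4.5 → f/5 → f/5.6 → f/6.3 → f/7.1.

f/7.1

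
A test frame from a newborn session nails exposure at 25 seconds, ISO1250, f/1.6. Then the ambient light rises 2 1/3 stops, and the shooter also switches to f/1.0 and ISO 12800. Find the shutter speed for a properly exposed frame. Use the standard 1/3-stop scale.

Scene light: 2 1/3 stops brighter.
Aperture: f/1.6 → f/1.4 → f/1.2 → f/1.1 → f/1.0 — 1 1/3 stops larger aperture (brighter).
ISO: 1250 → 1600 → 2000 → 2500 → 3200 → 4000 → 5000 → 6400 → 8000 → 10000 → 12800 — 3 1/3 stops higher (brighter).
Net so far: 7 stops brighter. Shutter speed: 25 → 20 → 15 → 13 → 10 → 8 → 6 → 5 → 4 → 3.2 → 2.5 → 2 → 1.6 → 1.3 → 1 → 0.8 → 0.6 → 0.5 → 0.4 → 0.3 → 1/4 → 1/5.

1/5s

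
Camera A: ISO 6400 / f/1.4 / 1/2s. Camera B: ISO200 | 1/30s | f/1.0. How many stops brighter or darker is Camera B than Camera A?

8 stops darker

Aperture: f/1.4 → f/1.0 — 1 stop opened up (brighter).
Shutter speed: 1/2 → 1/4 → 1/8 → 1/15 → 1/30 — 4 stops faster (darker).
ISO: 6400 → 3200 → 1600 → 800 → 400 → 200 — 5 stops dropped (darker).
Net: +1 −4 −5 = −8 stops.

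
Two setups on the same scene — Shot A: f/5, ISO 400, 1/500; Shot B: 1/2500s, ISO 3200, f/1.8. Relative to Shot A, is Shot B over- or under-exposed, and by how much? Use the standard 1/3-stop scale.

Aperture: f/5 → f/4.5 → f/4 → f/3.5 → f/3.2 → f/2.8 → f/2.5 → f/2.2 → f/2 → f/1.8 — 3 stops wider (brighter).
Shutter speed: 1/500 → 1/640 → 1/800 → 1/1000 → 1/1250 → 1/1600 → 1/2000 → 1/2500 — 2 1/3 stops faster (darker).
ISO: 400 → 500 → 640 → 800 → 1000 → 1250 → 1600 → 2000 → 2500 → 3200 — 3 stops raised (brighter).
Net: +3 −2 1/3 +3 = +3 2/3 stops.

3 2/3 stops brighter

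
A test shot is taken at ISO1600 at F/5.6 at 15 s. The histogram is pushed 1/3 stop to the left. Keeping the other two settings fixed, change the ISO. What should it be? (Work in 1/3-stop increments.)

ISO 2000

Underexposed by 1/3 stop → need 1/3 stop brighter.
ISO: 1600 → 2000.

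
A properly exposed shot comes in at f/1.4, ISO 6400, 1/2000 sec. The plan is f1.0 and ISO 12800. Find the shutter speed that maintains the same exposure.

Aperture: f/1.4 → f/1.0 — 1 stop larger aperture (brighter).
ISO: 6400 → 12800 — 1 stop raised (brighter).
Net change so far: 2 stops brighter. Offset with the shutter speed: 1/2000 → 1/4000 → 1/8000.

1/8000s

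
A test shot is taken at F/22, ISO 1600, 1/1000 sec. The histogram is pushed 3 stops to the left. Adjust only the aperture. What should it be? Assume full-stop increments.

f/8

Underexposed by 3 stops → need 3 stops brighter.
Aperture: f/22 → f/16 → f/11 → f/8.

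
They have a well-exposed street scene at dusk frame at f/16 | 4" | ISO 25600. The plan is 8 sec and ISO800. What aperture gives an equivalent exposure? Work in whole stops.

f/4

Shutter speed: 4 → 8 — 1 stop slower (brighter).
ISO: 25600 → 12800 → 6400 → 3200 → 1600 → 800 — 5 stops lower (darker).
Net change so far: 4 stops darker. Offset with the aperture: f/16 → f/11 → f/8 → f/5.6 → f/4.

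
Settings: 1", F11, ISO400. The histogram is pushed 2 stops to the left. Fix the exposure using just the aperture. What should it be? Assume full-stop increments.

Underexposed by 2 stops → need 2 stops brighter.
Aperture: f/11 → f/8 → f/5.6.

f/5.6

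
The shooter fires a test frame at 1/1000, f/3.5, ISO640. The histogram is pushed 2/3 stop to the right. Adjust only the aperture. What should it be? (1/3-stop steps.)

f/4.5

Overexposed by 2/3 stop → need 2/3 stop darker.
Aperture: f/3.5 → f/4 → f/4.5.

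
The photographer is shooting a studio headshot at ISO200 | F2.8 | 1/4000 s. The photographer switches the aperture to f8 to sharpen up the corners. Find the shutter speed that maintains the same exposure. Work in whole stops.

Aperture: f/2.8 → f/4 → f/5.6 → f/8 — 3 stops stopped down (darker).
Need 3 stops brighter from the shutter speed: 1/4000 → 1/2000 → 1/1000 → 1/500.

1/500s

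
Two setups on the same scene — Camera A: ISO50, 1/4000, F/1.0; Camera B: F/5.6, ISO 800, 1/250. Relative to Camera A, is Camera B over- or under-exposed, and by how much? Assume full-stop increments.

3 stops brighter

Aperture: f/1.0 → f/1.4 → f/2 → f/2.8 → f/4 → f/5.6 — 5 stops narrower (darker).
Shutter speed: 1/4000 → 1/2000 → 1/1000 → 1/500 → 1/250 — 4 stops slower (brighter).
ISO: 50 → 100 → 200 → 400 → 800 — 4 stops raised (brighter).
Net: −5 +4 +4 = +3 stops.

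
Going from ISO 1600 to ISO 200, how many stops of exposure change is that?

1600 → 800 → 400 → 200 — count the steps: 3 stops.

3 stops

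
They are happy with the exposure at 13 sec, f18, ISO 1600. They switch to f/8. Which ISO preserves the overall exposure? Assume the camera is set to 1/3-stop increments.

ISO 320

Aperture: f/18 → f/16 → f/14 → f/13 → f/11 → f/10 → f/9 → f/8 — 2 1/3 stops opened up (brighter).
Need 2 1/3 stops darker from the ISO: 1600 → 1250 → 1000 → 800 → 640 → 500 → 400 → 320.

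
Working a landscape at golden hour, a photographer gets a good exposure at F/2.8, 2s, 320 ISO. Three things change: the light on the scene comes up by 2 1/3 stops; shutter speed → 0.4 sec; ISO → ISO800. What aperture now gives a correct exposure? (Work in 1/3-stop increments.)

Scene light: 2 1/3 stops brighter.
Shutter speed: 2 → 1.6 → 1.3 → 1 → 0.8 → 0.6 → 0.5 → 0.4 — 2 1/3 stops faster (darker).
ISO: 320 → 400 → 500 → 640 → 800 — 1 1/3 stops higher (brighter).
Net so far: 1 1/3 stops brighter. Aperture: f/2.8 → f/3.2 → f/3.5 → f/4 → f/4.5.

f/4.5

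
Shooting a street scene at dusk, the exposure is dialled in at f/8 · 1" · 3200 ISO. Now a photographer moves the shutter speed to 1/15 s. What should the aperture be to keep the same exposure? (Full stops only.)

f/2

Shutter speed: 1 → 1/2 → 1/4 → 1/8 → 1/15 — 4 stops faster (darker).
Need 4 stops brighter from the aperture: f/8 → f/5.6 → f/4 → f/2.8 → f/2.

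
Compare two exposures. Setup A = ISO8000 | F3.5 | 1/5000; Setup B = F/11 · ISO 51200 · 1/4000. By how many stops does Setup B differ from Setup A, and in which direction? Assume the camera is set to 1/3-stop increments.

Aperture: f/3.5 → f/4 → f/4.5 → f/5 → f/5.6 → f/6.3 → f/7.1 → f/8 → f/9 → f/10 → f/11 — 3 1/3 stops narrower (darker).
Shutter speed: 1/5000 → 1/4000 — 1/3 stop longer (brighter).
ISO: 8000 → 10000 → 12800 → 16000 → 20000 → 25600 → 32000 → 40000 → 51200 — 2 2/3 stops higher (brighter).
Net: −3 1/3 +1/3 +2 2/3 = −1/3 stops.

1/3 stop darker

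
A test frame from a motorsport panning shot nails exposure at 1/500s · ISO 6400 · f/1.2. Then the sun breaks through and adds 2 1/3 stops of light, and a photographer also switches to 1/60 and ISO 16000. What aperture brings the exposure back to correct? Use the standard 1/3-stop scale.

f/13

Scene light: 2 1/3 stops brighter.
Shutter speed: 1/500 → 1/400 → 1/320 → 1/250 → 1/200 → 1/160 → 1/125 → 1/100 → 1/80 → 1/60 — 3 stops longer (brighter).
ISO: 6400 → 8000 → 10000 → 12800 → 16000 — 1 1/3 stops raised (brighter).
Net so far: 6 2/3 stops brighter. Aperture: f/1.2 → f/1.4 → f/1.6 → f/1.8 → f/2 → f/2.2 → f/2.5 → f/2.8 → f/3.2 → f/3.5 → f/4 → f/4.5 → f/5 → f/5.6 → f/6.3 → f/7.1 → f/8 → f/9 → f/10 → f/11 → f/13.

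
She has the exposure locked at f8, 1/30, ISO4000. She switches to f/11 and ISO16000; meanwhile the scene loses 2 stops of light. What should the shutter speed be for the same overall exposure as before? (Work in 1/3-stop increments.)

Scene light: 2 stops darker.
Aperture: f/8 → f/9 → f/10 → f/11 — 1 stop narrower (darker).
ISO: 4000 → 5000 → 6400 → 8000 → 10000 → 12800 → 16000 — 2 stops higher (brighter).
Net so far: 1 stop darker. Shutter speed: 1/30 → 1/25 → 1/20 → 1/15.

1/15s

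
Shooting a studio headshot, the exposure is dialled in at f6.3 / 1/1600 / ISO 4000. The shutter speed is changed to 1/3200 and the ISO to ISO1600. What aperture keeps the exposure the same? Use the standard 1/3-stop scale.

Shutter speed: 1/1600 → 1/2000 → 1/2500 → 1/3200 — 1 stop faster (darker).
ISO: 4000 → 3200 → 2500 → 2000 → 1600 — 1 1/3 stops lower (darker).
Net change so far: 2 1/3 stops darker. Offset with the aperture: f/6.3 → f/5.6 → f/5 → f/4.5 → f/4 → f/3.5 → f/3.2 → f/2.8.

f/2.8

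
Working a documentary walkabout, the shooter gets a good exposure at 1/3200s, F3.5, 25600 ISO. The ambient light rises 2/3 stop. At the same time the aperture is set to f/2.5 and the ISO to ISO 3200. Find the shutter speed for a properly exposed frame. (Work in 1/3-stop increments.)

1/1250s

Scene light: 2/3 stop brighter.
Aperture: f/3.5 → f/3.2 → f/2.8 → f/2.5 — 1 stop wider (brighter).
ISO: 25600 → 20000 → 16000 → 12800 → 10000 → 8000 → 6400 → 5000 → 4000 → 3200 — 3 stops dropped (darker).
Net so far: 1 1/3 stops darker. Shutter speed: 1/3200 → 1/2500 → 1/2000 → 1/1600 → 1/1250.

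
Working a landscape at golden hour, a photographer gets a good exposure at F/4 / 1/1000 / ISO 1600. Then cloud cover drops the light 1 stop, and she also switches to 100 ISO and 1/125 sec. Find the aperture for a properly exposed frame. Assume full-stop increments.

f/2

Scene light: 1 stop darker.
ISO: 1600 → 800 → 400 → 200 → 100 — 4 stops dropped (darker).
Shutter speed: 1/1000 → 1/500 → 1/250 → 1/125 — 3 stops longer (brighter).
Net so far: 2 stops darker. Aperture: f/4 → f/2.8 → f/2.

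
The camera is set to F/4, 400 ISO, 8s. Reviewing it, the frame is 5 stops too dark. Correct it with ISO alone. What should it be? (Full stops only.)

Underexposed by 5 stops → need 5 stops brighter.
ISO: 400 → 800 → 1600 → 3200 → 6400 → 12800.

ISO 12800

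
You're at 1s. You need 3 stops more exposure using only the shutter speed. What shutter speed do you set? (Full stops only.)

Shutter speed: 1 → 2 → 4 → 8 — 3 stops longer (brighter).

8 s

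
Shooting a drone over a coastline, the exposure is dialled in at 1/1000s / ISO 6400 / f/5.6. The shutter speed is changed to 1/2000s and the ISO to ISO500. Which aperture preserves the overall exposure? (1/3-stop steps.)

Shutter speed: 1/1000 → 1/1250 → 1/1600 → 1/2000 — 1 stop faster (darker).
ISO: 6400 → 5000 → 4000 → 3200 → 2500 → 2000 → 1600 → 1250 → 1000 → 800 → 640 → 500 — 3 2/3 stops lower (darker).
Net change so far: 4 2/3 stops darker. Offset with the aperture: f/5.6 → f/5 → f/4.5 → f/4 → f/3.5 → f/3.2 → f/2.8 → f/2.5 → f/2.2 → f/2 → f/1.8 → f/1.6 → f/1.4 → f/1.2 → f/1.1.

f/1.1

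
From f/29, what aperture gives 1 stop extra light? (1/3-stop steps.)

f/20

Aperture: f/29 → f/25 → f/22 → f/20 — 1 stop larger aperture (brighter).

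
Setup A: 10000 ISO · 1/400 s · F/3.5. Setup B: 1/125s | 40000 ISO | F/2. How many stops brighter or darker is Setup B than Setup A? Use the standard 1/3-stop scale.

5 1/3 stops brighter

Aperture: f/3.5 → f/3.2 → f/2.8 → f/2.5 → f/2.2 → f/2 — 1 2/3 stops larger aperture (brighter).
Shutter speed: 1/400 → 1/320 → 1/250 → 1/200 → 1/160 → 1/125 — 1 2/3 stops longer (brighter).
ISO: 10000 → 12800 → 16000 → 20000 → 25600 → 32000 → 40000 — 2 stops higher (brighter).
Net: +1 2/3 +1 2/3 +2 = +5 1/3 stops.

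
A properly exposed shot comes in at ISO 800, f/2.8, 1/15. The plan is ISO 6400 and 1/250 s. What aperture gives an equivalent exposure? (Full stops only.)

ISO: 800 → 1600 → 3200 → 6400 — 3 stops raised (brighter).
Shutter speed: 1/15 → 1/30 → 1/60 → 1/125 → 1/250 — 4 stops shorter (darker).
Net change so far: 1 stop darker. Offset with the aperture: f/2.8 → f/2.

f/2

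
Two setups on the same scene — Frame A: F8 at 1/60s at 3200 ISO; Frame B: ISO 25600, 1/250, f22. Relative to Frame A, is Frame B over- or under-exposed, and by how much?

Aperture: f/8 → f/11 → f/16 → f/22 — 3 stops smaller aperture (darker).
Shutter speed: 1/60 → 1/125 → 1/250 — 2 stops shorter (darker).
ISO: 3200 → 6400 → 12800 → 25600 — 3 stops raised (brighter).
Net: −3 −2 +3 = −2 stops.

2 stops darker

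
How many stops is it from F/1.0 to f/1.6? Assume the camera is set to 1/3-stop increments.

f/1.0 → f/1.1 → f/1.2 → f/1.4 → f/1.6 — count the steps: 4 third-stops = 1 1/3 stops.

1 1/3 stops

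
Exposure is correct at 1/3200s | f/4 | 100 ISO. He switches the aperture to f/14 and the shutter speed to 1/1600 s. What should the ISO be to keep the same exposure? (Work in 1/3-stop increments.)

Aperture: f/4 → f/4.5 → f/5 → f/5.6 → f/6.3 → f/7.1 → f/8 → f/9 → f/10 → f/11 → f/13 → f/14 — 3 2/3 stops stopped down (darker).
Shutter speed: 1/3200 → 1/2500 → 1/2000 → 1/1600 — 1 stop slower (brighter).
Net change so far: 2 2/3 stops darker. Offset with the ISO: 100 → 125 → 160 → 200 → 250 → 320 → 400 → 500 → 640.

ISO 640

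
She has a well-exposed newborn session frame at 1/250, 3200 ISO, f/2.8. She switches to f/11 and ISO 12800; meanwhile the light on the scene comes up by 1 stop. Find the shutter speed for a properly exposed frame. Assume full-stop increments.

Scene light: 1 stop brighter.
Aperture: f/2.8 → f/4 → f/5.6 → f/8 → f/11 — 4 stops smaller aperture (darker).
ISO: 3200 → 6400 → 12800 — 2 stops raised (brighter).
Net so far: 1 stop darker. Shutter speed: 1/250 → 1/125.

1/125s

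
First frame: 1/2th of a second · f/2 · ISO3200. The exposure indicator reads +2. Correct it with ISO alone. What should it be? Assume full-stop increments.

ISO 800

Overexposed by 2 stops → need 2 stops darker.
ISO: 3200 → 1600 → 800.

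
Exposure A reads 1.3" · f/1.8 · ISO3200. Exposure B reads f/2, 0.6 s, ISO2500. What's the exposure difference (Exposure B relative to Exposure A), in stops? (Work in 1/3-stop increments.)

1 2/3 stops darker

Aperture: f/1.8 → f/2 — 1/3 stop stopped down (darker).
Shutter speed: 1.3 → 1 → 0.8 → 0.6 — 1 stop shorter (darker).
ISO: 3200 → 2500 — 1/3 stop lower (darker).
Net: −1/3 −1 −1/3 = −1 2/3 stops.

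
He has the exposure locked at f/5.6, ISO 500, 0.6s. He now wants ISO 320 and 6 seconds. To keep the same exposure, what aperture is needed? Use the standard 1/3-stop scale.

ISO: 500 → 400 → 320 — 2/3 stop dropped (darker).
Shutter speed: 0.6 → 0.8 → 1 → 1.3 → 1.6 → 2 → 2.5 → 3.2 → 4 → 5 → 6 — 3 1/3 stops longer (brighter).
Net change so far: 2 2/3 stops brighter. Offset with the aperture: f/5.6 → f/6.3 → f/7.1 → f/8 → f/9 → f/10 → f/11 → f/13 → f/14.

f/14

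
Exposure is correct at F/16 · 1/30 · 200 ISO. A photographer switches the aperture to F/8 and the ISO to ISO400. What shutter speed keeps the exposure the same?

Aperture: f/16 → f/11 → f/8 — 2 stops larger aperture (brighter).
ISO: 200 → 400 — 1 stop raised (brighter).
Net change so far: 3 stops brighter. Offset with the shutter speed: 1/30 → 1/60 → 1/125 → 1/250.

1/250s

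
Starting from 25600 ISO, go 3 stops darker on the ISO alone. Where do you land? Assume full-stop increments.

ISO: 25600 → 12800 → 6400 → 3200 — 3 stops dropped (darker).

ISO 3200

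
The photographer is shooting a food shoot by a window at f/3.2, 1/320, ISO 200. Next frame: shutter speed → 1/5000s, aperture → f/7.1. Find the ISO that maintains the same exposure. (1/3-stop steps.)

ISO 16000

Shutter speed: 1/320 → 1/400 → 1/500 → 1/640 → 1/800 → 1/1000 → 1/1250 → 1/1600 → 1/2000 → 1/2500 → 1/3200 → 1/4000 → 1/5000 — 4 stops faster (darker).
Aperture: f/3.2 → f/3.5 → f/4 → f/4.5 → f/5 → f/5.6 → f/6.3 → f/7.1 — 2 1/3 stops narrower (darker).
Net change so far: 6 1/3 stops darker. Offset with the ISO: 200 → 250 → 320 → 400 → 500 → 640 → 800 → 1000 → 1250 → 1600 → 2000 → 2500 → 3200 → 4000 → 5000 → 6400 → 8000 → 10000 → 12800 → 16000.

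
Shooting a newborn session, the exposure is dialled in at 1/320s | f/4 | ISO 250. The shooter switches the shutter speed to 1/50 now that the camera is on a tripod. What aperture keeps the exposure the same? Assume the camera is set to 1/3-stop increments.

Shutter speed: 1/320 → 1/250 → 1/200 → 1/160 → 1/125 → 1/100 → 1/80 → 1/60 → 1/50 — 2 2/3 stops slower (brighter).
Need 2 2/3 stops darker from the aperture: f/4 → f/4.5 → f/5 → f/5.6 → f/6.3 → f/7.1 → f/8 → f/9 → f/10.

f/10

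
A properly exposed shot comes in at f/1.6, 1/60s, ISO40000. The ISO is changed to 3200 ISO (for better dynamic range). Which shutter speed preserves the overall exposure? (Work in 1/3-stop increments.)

1/5s

ISO: 40000 → 32000 → 25600 → 20000 → 16000 → 12800 → 10000 → 8000 → 6400 → 5000 → 4000 → 3200 — 3 2/3 stops dropped (darker).
Need 3 2/3 stops brighter from the shutter speed: 1/60 → 1/50 → 1/40 → 1/30 → 1/25 → 1/20 → 1/15 → 1/13 → 1/10 → 1/8 → 1/6 → 1/5.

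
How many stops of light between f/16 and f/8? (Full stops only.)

2 stops

f/16 → f/11 → f/8 — count the steps: 2 stops.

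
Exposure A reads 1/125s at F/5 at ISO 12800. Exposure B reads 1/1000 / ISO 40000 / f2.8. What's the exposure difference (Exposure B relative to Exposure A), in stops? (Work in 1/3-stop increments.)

1/3 stop brighter

Aperture: f/5 → f/4.5 → f/4 → f/3.5 → f/3.2 → f/2.8 — 1 2/3 stops larger aperture (brighter).
Shutter speed: 1/125 → 1/160 → 1/200 → 1/250 → 1/320 → 1/400 → 1/500 → 1/640 → 1/800 → 1/1000 — 3 stops faster (darker).
ISO: 12800 → 16000 → 20000 → 25600 → 32000 → 40000 — 1 2/3 stops higher (brighter).
Net: +1 2/3 −3 +1 2/3 = +1/3 stops.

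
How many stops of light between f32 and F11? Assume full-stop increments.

3 stops

f/32 → f/22 → f/16 → f/11 — count the steps: 3 stops.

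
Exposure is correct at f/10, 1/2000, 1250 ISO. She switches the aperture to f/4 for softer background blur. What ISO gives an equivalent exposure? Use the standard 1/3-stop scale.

ISO 200

Aperture: f/10 → f/9 → f/8 → f/7.1 → f/6.3 → f/5.6 → f/5 → f/4.5 → f/4 — 2 2/3 stops larger aperture (brighter).
Need 2 2/3 stops darker from the ISO: 1250 → 1000 → 800 → 640 → 500 → 400 → 320 → 250 → 200.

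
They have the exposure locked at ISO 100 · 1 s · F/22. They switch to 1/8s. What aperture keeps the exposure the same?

f/8

Shutter speed: 1 → 1/2 → 1/4 → 1/8 — 3 stops faster (darker).
Need 3 stops brighter from the aperture: f/22 → f/16 → f/11 → f/8.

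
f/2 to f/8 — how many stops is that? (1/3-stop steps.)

4 stops

f/2 → f/2.2 → f/2.5 → f/2.8 → f/3.2 → f/3.5 → f/4 → f/4.5 → f/5 → f/5.6 → f/6.3 → f/7.1 → f/8 — count the steps: 12 third-stops = 4 stops.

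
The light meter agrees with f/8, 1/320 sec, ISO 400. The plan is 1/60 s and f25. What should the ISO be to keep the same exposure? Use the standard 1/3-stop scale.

ISO 800

Shutter speed: 1/320 → 1/250 → 1/200 → 1/160 → 1/125 → 1/100 → 1/80 → 1/60 — 2 1/3 stops slower (brighter).
Aperture: f/8 → f/9 → f/10 → f/11 → f/13 → f/14 → f/16 → f/18 → f/20 → f/22 → f/25 — 3 1/3 stops stopped down (darker).
Net change so far: 1 stop darker. Offset with the ISO: 400 → 500 → 640 → 800.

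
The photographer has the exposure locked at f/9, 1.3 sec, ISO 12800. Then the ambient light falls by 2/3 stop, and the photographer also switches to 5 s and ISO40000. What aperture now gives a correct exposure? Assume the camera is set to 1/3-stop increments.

Scene light: 2/3 stop darker.
Shutter speed: 1.3 → 1.6 → 2 → 2.5 → 3.2 → 4 → 5 — 2 stops longer (brighter).
ISO: 12800 → 16000 → 20000 → 25600 → 32000 → 40000 — 1 2/3 stops raised (brighter).
Net so far: 3 stops brighter. Aperture: f/9 → f/10 → f/11 → f/13 → f/14 → f/16 → f/18 → f/20 → f/22 → f/25.

f/25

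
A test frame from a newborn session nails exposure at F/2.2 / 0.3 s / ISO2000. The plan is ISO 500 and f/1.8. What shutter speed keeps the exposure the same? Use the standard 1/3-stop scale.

0.8 s

ISO: 2000 → 1600 → 1250 → 1000 → 800 → 640 → 500 — 2 stops dropped (darker).
Aperture: f/2.2 → f/2 → f/1.8 — 2/3 stop wider (brighter).
Net change so far: 1 1/3 stops darker. Offset with the shutter speed: 0.3 → 0.4 → 0.5 → 0.6 → 0.8.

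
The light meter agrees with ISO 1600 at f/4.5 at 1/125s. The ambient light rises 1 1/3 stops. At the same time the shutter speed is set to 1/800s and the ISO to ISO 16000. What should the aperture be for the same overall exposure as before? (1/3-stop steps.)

f/9

Scene light: 1 1/3 stops brighter.
Shutter speed: 1/125 → 1/160 → 1/200 → 1/250 → 1/320 → 1/400 → 1/500 → 1/640 → 1/800 — 2 2/3 stops faster (darker).
ISO: 1600 → 2000 → 2500 → 3200 → 4000 → 5000 → 6400 → 8000 → 10000 → 12800 → 16000 — 3 1/3 stops higher (brighter).
Net so far: 2 stops brighter. Aperture: f/4.5 → f/5 → f/5.6 → f/6.3 → f/7.1 → f/8 → f/9.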